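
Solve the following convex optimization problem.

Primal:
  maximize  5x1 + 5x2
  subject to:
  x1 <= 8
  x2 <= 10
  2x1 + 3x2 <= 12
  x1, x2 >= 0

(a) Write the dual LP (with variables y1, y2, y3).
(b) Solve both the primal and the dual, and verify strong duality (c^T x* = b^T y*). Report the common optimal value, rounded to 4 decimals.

The standard primal-dual pair for 'max c^T x s.t. A x <= b, x >= 0' is:
  Dual:  min b^T y  s.t.  A^T y >= c,  y >= 0.

So the dual LP is:
  minimize  8y1 + 10y2 + 12y3
  subject to:
    y1 + 2y3 >= 5
    y2 + 3y3 >= 5
    y1, y2, y3 >= 0

Solving the primal: x* = (6, 0).
  primal value c^T x* = 30.
Solving the dual: y* = (0, 0, 2.5).
  dual value b^T y* = 30.
Strong duality: c^T x* = b^T y*. Confirmed.

30


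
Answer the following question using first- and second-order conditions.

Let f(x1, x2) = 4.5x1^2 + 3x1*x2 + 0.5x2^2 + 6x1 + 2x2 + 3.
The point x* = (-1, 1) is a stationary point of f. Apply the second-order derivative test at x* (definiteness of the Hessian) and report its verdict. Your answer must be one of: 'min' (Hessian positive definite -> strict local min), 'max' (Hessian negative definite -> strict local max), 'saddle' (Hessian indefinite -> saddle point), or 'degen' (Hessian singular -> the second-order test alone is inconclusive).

Compute the Hessian H = grad^2 f:
  H = [[9, 3], [3, 1]]
Verify stationarity: grad f(x*) = H x* + g = (0, 0).
Eigenvalues of H: 0, 10.
H has a zero eigenvalue (singular; positive semidefinite but not definite), so H is neither positive definite, negative definite, nor indefinite. The second-order test alone is inconclusive -> degen.
(Indeed, f is constant along the null direction of H through x*, so x* is not a strict local extremum.)

degen


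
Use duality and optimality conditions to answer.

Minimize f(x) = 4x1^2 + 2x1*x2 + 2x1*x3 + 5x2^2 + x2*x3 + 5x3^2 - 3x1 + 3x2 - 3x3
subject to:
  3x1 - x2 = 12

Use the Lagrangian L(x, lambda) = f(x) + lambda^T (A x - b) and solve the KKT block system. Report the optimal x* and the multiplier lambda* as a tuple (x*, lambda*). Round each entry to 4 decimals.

Form the Lagrangian:
  L(x, lambda) = (1/2) x^T Q x + c^T x + lambda^T (A x - b)
Stationarity (grad_x L = 0): Q x + c + A^T lambda = 0.
Primal feasibility: A x = b.

This gives the KKT block system:
  [ Q   A^T ] [ x     ]   [-c ]
  [ A    0  ] [ lambda ] = [ b ]

Solving the linear system:
  x*      = (3.4465, -1.6605, -0.2233)
  lambda* = (-6.9349)
  f(x*)   = 34.2837

x* = (3.4465, -1.6605, -0.2233), lambda* = (-6.9349)


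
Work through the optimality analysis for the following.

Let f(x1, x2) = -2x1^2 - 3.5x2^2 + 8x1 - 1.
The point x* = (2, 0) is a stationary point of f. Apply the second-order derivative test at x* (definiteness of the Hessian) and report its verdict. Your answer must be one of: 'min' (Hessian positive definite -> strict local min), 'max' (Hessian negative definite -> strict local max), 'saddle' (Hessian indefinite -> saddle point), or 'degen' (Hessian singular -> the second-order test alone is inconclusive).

Compute the Hessian H = grad^2 f:
  H = [[-4, 0], [0, -7]]
Verify stationarity: grad f(x*) = H x* + g = (0, 0).
Eigenvalues of H: -7, -4.
Both eigenvalues < 0, so H is negative definite -> x* is a strict local max.

max


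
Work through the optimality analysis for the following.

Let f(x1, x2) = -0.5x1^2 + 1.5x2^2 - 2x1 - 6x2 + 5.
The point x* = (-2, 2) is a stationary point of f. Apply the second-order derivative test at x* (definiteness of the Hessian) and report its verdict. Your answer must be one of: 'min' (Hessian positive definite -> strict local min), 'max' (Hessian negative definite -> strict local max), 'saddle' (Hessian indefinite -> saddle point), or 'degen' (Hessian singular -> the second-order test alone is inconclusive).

Compute the Hessian H = grad^2 f:
  H = [[-1, 0], [0, 3]]
Verify stationarity: grad f(x*) = H x* + g = (0, 0).
Eigenvalues of H: -1, 3.
Eigenvalues have mixed signs, so H is indefinite -> x* is a saddle point.

saddle


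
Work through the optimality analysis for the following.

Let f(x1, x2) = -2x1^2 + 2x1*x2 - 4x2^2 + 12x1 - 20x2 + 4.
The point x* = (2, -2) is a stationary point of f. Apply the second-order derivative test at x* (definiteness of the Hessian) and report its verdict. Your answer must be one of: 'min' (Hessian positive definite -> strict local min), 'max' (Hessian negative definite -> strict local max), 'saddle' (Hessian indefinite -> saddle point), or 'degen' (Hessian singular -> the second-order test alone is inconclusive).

Compute the Hessian H = grad^2 f:
  H = [[-4, 2], [2, -8]]
Verify stationarity: grad f(x*) = H x* + g = (0, 0).
Eigenvalues of H: -8.8284, -3.1716.
Both eigenvalues < 0, so H is negative definite -> x* is a strict local max.

max


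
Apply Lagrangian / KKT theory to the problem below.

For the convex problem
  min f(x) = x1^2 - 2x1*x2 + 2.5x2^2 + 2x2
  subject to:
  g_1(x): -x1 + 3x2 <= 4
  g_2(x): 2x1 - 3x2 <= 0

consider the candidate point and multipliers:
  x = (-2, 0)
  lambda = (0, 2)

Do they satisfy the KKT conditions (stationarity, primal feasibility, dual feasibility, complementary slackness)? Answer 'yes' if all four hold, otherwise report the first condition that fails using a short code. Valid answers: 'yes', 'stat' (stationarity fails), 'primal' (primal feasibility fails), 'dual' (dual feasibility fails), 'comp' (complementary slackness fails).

Gradient of f: grad f(x) = Q x + c = (-4, 6)
Constraint values g_i(x) = a_i^T x - b_i:
  g_1((-2, 0)) = -2
  g_2((-2, 0)) = -4
Stationarity residual: grad f(x) + sum_i lambda_i a_i = (0, 0)
  -> stationarity OK
Primal feasibility (all g_i <= 0): OK
Dual feasibility (all lambda_i >= 0): OK
Complementary slackness (lambda_i * g_i(x) = 0 for all i): FAILS

Verdict: the first failing condition is complementary_slackness -> comp.

comp


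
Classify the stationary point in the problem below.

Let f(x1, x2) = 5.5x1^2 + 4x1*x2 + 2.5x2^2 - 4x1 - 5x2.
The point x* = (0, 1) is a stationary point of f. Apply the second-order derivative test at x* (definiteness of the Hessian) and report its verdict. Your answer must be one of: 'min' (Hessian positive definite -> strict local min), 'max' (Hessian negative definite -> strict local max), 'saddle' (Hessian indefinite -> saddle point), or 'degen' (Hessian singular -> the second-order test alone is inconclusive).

Compute the Hessian H = grad^2 f:
  H = [[11, 4], [4, 5]]
Verify stationarity: grad f(x*) = H x* + g = (0, 0).
Eigenvalues of H: 3, 13.
Both eigenvalues > 0, so H is positive definite -> x* is a strict local min.

min


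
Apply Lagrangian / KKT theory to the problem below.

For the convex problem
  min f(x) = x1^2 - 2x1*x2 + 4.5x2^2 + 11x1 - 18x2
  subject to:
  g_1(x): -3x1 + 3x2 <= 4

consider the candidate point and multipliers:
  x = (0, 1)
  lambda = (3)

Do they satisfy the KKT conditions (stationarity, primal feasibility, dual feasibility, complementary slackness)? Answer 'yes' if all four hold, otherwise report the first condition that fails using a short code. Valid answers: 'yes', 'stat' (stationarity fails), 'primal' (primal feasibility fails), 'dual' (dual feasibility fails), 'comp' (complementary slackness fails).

Gradient of f: grad f(x) = Q x + c = (9, -9)
Constraint values g_i(x) = a_i^T x - b_i:
  g_1((0, 1)) = -1
Stationarity residual: grad f(x) + sum_i lambda_i a_i = (0, 0)
  -> stationarity OK
Primal feasibility (all g_i <= 0): OK
Dual feasibility (all lambda_i >= 0): OK
Complementary slackness (lambda_i * g_i(x) = 0 for all i): FAILS

Verdict: the first failing condition is complementary_slackness -> comp.

comp


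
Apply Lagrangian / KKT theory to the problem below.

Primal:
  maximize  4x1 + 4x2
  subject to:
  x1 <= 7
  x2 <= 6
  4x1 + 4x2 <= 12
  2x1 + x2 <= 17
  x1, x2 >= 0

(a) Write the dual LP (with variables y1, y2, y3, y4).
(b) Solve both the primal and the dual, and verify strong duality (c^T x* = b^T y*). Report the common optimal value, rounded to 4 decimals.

The standard primal-dual pair for 'max c^T x s.t. A x <= b, x >= 0' is:
  Dual:  min b^T y  s.t.  A^T y >= c,  y >= 0.

So the dual LP is:
  minimize  7y1 + 6y2 + 12y3 + 17y4
  subject to:
    y1 + 4y3 + 2y4 >= 4
    y2 + 4y3 + y4 >= 4
    y1, y2, y3, y4 >= 0

Solving the primal: x* = (3, 0).
  primal value c^T x* = 12.
Solving the dual: y* = (0, 0, 1, 0).
  dual value b^T y* = 12.
Strong duality: c^T x* = b^T y*. Confirmed.

12


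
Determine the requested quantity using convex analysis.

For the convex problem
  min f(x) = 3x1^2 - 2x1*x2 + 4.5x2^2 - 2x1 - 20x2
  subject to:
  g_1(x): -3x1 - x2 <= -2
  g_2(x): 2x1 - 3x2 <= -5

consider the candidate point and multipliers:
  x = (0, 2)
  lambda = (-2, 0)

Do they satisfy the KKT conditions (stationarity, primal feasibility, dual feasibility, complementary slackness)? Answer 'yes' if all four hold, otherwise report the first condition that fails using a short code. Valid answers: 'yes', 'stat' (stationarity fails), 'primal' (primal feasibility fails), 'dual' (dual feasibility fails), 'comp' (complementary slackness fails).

Gradient of f: grad f(x) = Q x + c = (-6, -2)
Constraint values g_i(x) = a_i^T x - b_i:
  g_1((0, 2)) = 0
  g_2((0, 2)) = -1
Stationarity residual: grad f(x) + sum_i lambda_i a_i = (0, 0)
  -> stationarity OK
Primal feasibility (all g_i <= 0): OK
Dual feasibility (all lambda_i >= 0): FAILS
Complementary slackness (lambda_i * g_i(x) = 0 for all i): OK

Verdict: the first failing condition is dual_feasibility -> dual.

dual


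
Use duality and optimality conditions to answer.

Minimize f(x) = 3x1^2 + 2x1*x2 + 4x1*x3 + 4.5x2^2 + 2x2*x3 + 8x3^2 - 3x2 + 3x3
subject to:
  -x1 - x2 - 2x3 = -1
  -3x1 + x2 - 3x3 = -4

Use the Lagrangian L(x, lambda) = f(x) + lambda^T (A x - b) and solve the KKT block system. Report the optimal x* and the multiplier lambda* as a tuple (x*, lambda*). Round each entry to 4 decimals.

Form the Lagrangian:
  L(x, lambda) = (1/2) x^T Q x + c^T x + lambda^T (A x - b)
Stationarity (grad_x L = 0): Q x + c + A^T lambda = 0.
Primal feasibility: A x = b.

This gives the KKT block system:
  [ Q   A^T ] [ x     ]   [-c ]
  [ A    0  ] [ lambda ] = [ b ]

Solving the linear system:
  x*      = (1.2979, -0.2212, -0.0383)
  lambda* = (-0.056, 2.4159)
  f(x*)   = 5.0782

x* = (1.2979, -0.2212, -0.0383), lambda* = (-0.056, 2.4159)


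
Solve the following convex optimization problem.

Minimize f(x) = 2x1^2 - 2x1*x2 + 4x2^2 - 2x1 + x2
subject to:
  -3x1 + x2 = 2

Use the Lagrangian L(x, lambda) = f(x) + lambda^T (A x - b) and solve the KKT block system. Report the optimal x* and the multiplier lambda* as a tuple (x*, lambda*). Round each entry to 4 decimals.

Form the Lagrangian:
  L(x, lambda) = (1/2) x^T Q x + c^T x + lambda^T (A x - b)
Stationarity (grad_x L = 0): Q x + c + A^T lambda = 0.
Primal feasibility: A x = b.

This gives the KKT block system:
  [ Q   A^T ] [ x     ]   [-c ]
  [ A    0  ] [ lambda ] = [ b ]

Solving the linear system:
  x*      = (-0.7031, -0.1094)
  lambda* = (-1.5312)
  f(x*)   = 2.1797

x* = (-0.7031, -0.1094), lambda* = (-1.5312)


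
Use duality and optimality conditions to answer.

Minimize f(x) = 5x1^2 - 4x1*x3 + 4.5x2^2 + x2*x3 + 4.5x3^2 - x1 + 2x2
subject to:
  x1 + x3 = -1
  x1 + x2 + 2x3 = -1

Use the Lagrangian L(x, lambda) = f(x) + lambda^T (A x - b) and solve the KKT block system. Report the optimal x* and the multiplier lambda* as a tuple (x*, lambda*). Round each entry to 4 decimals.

Form the Lagrangian:
  L(x, lambda) = (1/2) x^T Q x + c^T x + lambda^T (A x - b)
Stationarity (grad_x L = 0): Q x + c + A^T lambda = 0.
Primal feasibility: A x = b.

This gives the KKT block system:
  [ Q   A^T ] [ x     ]   [-c ]
  [ A    0  ] [ lambda ] = [ b ]

Solving the linear system:
  x*      = (-0.6176, 0.3824, -0.3824)
  lambda* = (10.7059, -5.0588)
  f(x*)   = 3.5147

x* = (-0.6176, 0.3824, -0.3824), lambda* = (10.7059, -5.0588)


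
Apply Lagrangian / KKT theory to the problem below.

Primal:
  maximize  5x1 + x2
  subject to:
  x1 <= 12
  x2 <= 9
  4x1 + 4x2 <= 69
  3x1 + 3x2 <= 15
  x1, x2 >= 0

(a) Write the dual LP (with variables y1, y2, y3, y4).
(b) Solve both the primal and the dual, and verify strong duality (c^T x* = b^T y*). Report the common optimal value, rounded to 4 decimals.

The standard primal-dual pair for 'max c^T x s.t. A x <= b, x >= 0' is:
  Dual:  min b^T y  s.t.  A^T y >= c,  y >= 0.

So the dual LP is:
  minimize  12y1 + 9y2 + 69y3 + 15y4
  subject to:
    y1 + 4y3 + 3y4 >= 5
    y2 + 4y3 + 3y4 >= 1
    y1, y2, y3, y4 >= 0

Solving the primal: x* = (5, 0).
  primal value c^T x* = 25.
Solving the dual: y* = (0, 0, 0, 1.6667).
  dual value b^T y* = 25.
Strong duality: c^T x* = b^T y*. Confirmed.

25


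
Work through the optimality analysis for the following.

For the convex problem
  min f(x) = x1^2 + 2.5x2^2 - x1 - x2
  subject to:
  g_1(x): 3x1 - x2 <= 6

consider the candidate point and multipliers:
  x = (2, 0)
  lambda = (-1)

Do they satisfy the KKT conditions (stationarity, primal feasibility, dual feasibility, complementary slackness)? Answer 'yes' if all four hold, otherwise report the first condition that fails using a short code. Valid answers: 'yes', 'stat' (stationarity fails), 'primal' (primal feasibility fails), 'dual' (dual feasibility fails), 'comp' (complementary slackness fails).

Gradient of f: grad f(x) = Q x + c = (3, -1)
Constraint values g_i(x) = a_i^T x - b_i:
  g_1((2, 0)) = 0
Stationarity residual: grad f(x) + sum_i lambda_i a_i = (0, 0)
  -> stationarity OK
Primal feasibility (all g_i <= 0): OK
Dual feasibility (all lambda_i >= 0): FAILS
Complementary slackness (lambda_i * g_i(x) = 0 for all i): OK

Verdict: the first failing condition is dual_feasibility -> dual.

dual


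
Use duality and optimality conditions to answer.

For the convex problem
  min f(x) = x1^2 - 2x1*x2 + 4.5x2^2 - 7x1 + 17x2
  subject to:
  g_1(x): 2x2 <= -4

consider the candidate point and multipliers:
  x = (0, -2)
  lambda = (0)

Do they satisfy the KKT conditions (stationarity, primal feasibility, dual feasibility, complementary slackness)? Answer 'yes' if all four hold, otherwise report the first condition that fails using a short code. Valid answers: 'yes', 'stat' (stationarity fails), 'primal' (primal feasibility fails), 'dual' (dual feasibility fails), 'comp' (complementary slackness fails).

Gradient of f: grad f(x) = Q x + c = (-3, -1)
Constraint values g_i(x) = a_i^T x - b_i:
  g_1((0, -2)) = 0
Stationarity residual: grad f(x) + sum_i lambda_i a_i = (-3, -1)
  -> stationarity FAILS
Primal feasibility (all g_i <= 0): OK
Dual feasibility (all lambda_i >= 0): OK
Complementary slackness (lambda_i * g_i(x) = 0 for all i): OK

Verdict: the first failing condition is stationarity -> stat.

stat


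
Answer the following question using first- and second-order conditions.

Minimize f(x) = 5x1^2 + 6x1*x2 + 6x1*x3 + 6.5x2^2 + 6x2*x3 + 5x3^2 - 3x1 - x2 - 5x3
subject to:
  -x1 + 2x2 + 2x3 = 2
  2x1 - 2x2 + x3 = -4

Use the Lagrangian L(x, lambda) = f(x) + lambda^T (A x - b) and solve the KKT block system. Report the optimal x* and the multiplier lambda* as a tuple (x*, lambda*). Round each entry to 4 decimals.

Form the Lagrangian:
  L(x, lambda) = (1/2) x^T Q x + c^T x + lambda^T (A x - b)
Stationarity (grad_x L = 0): Q x + c + A^T lambda = 0.
Primal feasibility: A x = b.

This gives the KKT block system:
  [ Q   A^T ] [ x     ]   [-c ]
  [ A    0  ] [ lambda ] = [ b ]

Solving the linear system:
  x*      = (-0.7649, 1.0292, -0.4117)
  lambda* = (1.6236, 4.2838)
  f(x*)   = 8.606

x* = (-0.7649, 1.0292, -0.4117), lambda* = (1.6236, 4.2838)


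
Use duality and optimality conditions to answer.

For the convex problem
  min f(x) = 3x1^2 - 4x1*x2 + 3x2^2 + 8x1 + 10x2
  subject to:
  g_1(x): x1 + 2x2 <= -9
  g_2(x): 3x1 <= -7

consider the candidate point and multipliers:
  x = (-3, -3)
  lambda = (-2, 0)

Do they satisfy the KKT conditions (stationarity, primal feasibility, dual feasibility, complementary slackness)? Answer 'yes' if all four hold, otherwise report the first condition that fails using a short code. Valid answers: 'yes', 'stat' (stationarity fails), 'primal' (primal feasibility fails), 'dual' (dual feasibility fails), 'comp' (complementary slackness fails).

Gradient of f: grad f(x) = Q x + c = (2, 4)
Constraint values g_i(x) = a_i^T x - b_i:
  g_1((-3, -3)) = 0
  g_2((-3, -3)) = -2
Stationarity residual: grad f(x) + sum_i lambda_i a_i = (0, 0)
  -> stationarity OK
Primal feasibility (all g_i <= 0): OK
Dual feasibility (all lambda_i >= 0): FAILS
Complementary slackness (lambda_i * g_i(x) = 0 for all i): OK

Verdict: the first failing condition is dual_feasibility -> dual.

dual


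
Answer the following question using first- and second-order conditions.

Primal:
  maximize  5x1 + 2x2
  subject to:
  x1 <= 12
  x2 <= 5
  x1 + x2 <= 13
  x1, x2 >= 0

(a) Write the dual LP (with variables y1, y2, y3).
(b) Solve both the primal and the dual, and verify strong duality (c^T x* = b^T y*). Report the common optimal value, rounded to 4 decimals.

The standard primal-dual pair for 'max c^T x s.t. A x <= b, x >= 0' is:
  Dual:  min b^T y  s.t.  A^T y >= c,  y >= 0.

So the dual LP is:
  minimize  12y1 + 5y2 + 13y3
  subject to:
    y1 + y3 >= 5
    y2 + y3 >= 2
    y1, y2, y3 >= 0

Solving the primal: x* = (12, 1).
  primal value c^T x* = 62.
Solving the dual: y* = (3, 0, 2).
  dual value b^T y* = 62.
Strong duality: c^T x* = b^T y*. Confirmed.

62


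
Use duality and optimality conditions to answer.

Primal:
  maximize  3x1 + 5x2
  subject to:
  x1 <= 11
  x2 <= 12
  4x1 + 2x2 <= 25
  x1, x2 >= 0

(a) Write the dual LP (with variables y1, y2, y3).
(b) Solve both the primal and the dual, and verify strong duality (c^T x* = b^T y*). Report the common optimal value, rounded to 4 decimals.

The standard primal-dual pair for 'max c^T x s.t. A x <= b, x >= 0' is:
  Dual:  min b^T y  s.t.  A^T y >= c,  y >= 0.

So the dual LP is:
  minimize  11y1 + 12y2 + 25y3
  subject to:
    y1 + 4y3 >= 3
    y2 + 2y3 >= 5
    y1, y2, y3 >= 0

Solving the primal: x* = (0.25, 12).
  primal value c^T x* = 60.75.
Solving the dual: y* = (0, 3.5, 0.75).
  dual value b^T y* = 60.75.
Strong duality: c^T x* = b^T y*. Confirmed.

60.75


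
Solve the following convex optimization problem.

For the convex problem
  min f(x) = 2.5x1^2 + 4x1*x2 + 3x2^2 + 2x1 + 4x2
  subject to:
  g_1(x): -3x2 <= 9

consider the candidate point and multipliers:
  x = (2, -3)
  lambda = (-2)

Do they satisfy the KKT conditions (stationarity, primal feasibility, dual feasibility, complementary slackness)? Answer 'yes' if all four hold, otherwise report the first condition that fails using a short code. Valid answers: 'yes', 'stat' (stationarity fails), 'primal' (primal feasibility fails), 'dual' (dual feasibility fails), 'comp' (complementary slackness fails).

Gradient of f: grad f(x) = Q x + c = (0, -6)
Constraint values g_i(x) = a_i^T x - b_i:
  g_1((2, -3)) = 0
Stationarity residual: grad f(x) + sum_i lambda_i a_i = (0, 0)
  -> stationarity OK
Primal feasibility (all g_i <= 0): OK
Dual feasibility (all lambda_i >= 0): FAILS
Complementary slackness (lambda_i * g_i(x) = 0 for all i): OK

Verdict: the first failing condition is dual_feasibility -> dual.

dual


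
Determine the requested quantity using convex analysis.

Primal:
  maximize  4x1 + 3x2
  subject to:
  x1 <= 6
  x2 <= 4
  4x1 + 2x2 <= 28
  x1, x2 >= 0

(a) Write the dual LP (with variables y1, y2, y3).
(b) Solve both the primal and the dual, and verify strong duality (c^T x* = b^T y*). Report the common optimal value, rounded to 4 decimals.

The standard primal-dual pair for 'max c^T x s.t. A x <= b, x >= 0' is:
  Dual:  min b^T y  s.t.  A^T y >= c,  y >= 0.

So the dual LP is:
  minimize  6y1 + 4y2 + 28y3
  subject to:
    y1 + 4y3 >= 4
    y2 + 2y3 >= 3
    y1, y2, y3 >= 0

Solving the primal: x* = (5, 4).
  primal value c^T x* = 32.
Solving the dual: y* = (0, 1, 1).
  dual value b^T y* = 32.
Strong duality: c^T x* = b^T y*. Confirmed.

32


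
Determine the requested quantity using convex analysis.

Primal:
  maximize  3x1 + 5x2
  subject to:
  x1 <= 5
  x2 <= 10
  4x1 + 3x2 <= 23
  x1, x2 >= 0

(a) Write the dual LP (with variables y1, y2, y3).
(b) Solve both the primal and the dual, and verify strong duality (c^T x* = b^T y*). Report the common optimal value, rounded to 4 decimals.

The standard primal-dual pair for 'max c^T x s.t. A x <= b, x >= 0' is:
  Dual:  min b^T y  s.t.  A^T y >= c,  y >= 0.

So the dual LP is:
  minimize  5y1 + 10y2 + 23y3
  subject to:
    y1 + 4y3 >= 3
    y2 + 3y3 >= 5
    y1, y2, y3 >= 0

Solving the primal: x* = (0, 7.6667).
  primal value c^T x* = 38.3333.
Solving the dual: y* = (0, 0, 1.6667).
  dual value b^T y* = 38.3333.
Strong duality: c^T x* = b^T y*. Confirmed.

38.3333


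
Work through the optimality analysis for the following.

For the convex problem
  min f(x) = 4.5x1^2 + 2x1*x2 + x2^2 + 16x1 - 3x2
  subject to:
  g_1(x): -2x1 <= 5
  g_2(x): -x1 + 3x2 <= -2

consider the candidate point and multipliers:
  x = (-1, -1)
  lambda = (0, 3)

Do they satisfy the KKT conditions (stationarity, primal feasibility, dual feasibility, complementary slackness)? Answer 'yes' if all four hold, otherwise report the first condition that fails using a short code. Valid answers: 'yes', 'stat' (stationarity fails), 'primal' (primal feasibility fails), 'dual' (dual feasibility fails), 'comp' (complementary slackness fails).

Gradient of f: grad f(x) = Q x + c = (5, -7)
Constraint values g_i(x) = a_i^T x - b_i:
  g_1((-1, -1)) = -3
  g_2((-1, -1)) = 0
Stationarity residual: grad f(x) + sum_i lambda_i a_i = (2, 2)
  -> stationarity FAILS
Primal feasibility (all g_i <= 0): OK
Dual feasibility (all lambda_i >= 0): OK
Complementary slackness (lambda_i * g_i(x) = 0 for all i): OK

Verdict: the first failing condition is stationarity -> stat.

stat


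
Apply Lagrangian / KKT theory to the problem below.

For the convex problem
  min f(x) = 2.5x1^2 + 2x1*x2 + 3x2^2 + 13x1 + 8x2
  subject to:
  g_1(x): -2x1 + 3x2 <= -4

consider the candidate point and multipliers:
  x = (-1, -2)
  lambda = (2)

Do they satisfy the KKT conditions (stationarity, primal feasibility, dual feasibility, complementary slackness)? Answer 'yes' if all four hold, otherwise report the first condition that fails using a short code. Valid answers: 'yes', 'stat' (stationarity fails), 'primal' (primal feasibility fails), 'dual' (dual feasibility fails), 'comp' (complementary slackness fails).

Gradient of f: grad f(x) = Q x + c = (4, -6)
Constraint values g_i(x) = a_i^T x - b_i:
  g_1((-1, -2)) = 0
Stationarity residual: grad f(x) + sum_i lambda_i a_i = (0, 0)
  -> stationarity OK
Primal feasibility (all g_i <= 0): OK
Dual feasibility (all lambda_i >= 0): OK
Complementary slackness (lambda_i * g_i(x) = 0 for all i): OK

Verdict: yes, KKT holds.

yes


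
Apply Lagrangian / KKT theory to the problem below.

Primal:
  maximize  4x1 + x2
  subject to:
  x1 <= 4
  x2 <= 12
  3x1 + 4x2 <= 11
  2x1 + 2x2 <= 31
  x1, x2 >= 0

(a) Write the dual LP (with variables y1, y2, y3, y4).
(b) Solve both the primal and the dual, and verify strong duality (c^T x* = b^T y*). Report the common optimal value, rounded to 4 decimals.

The standard primal-dual pair for 'max c^T x s.t. A x <= b, x >= 0' is:
  Dual:  min b^T y  s.t.  A^T y >= c,  y >= 0.

So the dual LP is:
  minimize  4y1 + 12y2 + 11y3 + 31y4
  subject to:
    y1 + 3y3 + 2y4 >= 4
    y2 + 4y3 + 2y4 >= 1
    y1, y2, y3, y4 >= 0

Solving the primal: x* = (3.6667, 0).
  primal value c^T x* = 14.6667.
Solving the dual: y* = (0, 0, 1.3333, 0).
  dual value b^T y* = 14.6667.
Strong duality: c^T x* = b^T y*. Confirmed.

14.6667


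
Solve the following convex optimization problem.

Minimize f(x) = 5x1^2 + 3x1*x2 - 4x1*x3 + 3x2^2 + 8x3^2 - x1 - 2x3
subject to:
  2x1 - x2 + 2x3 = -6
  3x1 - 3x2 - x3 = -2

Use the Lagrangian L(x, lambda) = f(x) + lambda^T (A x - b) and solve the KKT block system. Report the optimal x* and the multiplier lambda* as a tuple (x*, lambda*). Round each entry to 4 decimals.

Form the Lagrangian:
  L(x, lambda) = (1/2) x^T Q x + c^T x + lambda^T (A x - b)
Stationarity (grad_x L = 0): Q x + c + A^T lambda = 0.
Primal feasibility: A x = b.

This gives the KKT block system:
  [ Q   A^T ] [ x     ]   [-c ]
  [ A    0  ] [ lambda ] = [ b ]

Solving the linear system:
  x*      = (-1.2477, 0.0026, -1.751)
  lambda* = (10.1925, -4.6399)
  f(x*)   = 28.3124

x* = (-1.2477, 0.0026, -1.751), lambda* = (10.1925, -4.6399)


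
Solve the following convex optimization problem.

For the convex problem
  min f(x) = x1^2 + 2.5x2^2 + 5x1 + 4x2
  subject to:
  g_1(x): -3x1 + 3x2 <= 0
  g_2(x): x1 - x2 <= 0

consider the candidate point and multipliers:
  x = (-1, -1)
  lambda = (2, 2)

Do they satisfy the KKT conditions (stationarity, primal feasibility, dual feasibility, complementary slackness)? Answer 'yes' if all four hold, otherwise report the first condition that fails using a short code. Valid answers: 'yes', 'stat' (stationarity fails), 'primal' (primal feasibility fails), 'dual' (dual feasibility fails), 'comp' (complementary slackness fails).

Gradient of f: grad f(x) = Q x + c = (3, -1)
Constraint values g_i(x) = a_i^T x - b_i:
  g_1((-1, -1)) = 0
  g_2((-1, -1)) = 0
Stationarity residual: grad f(x) + sum_i lambda_i a_i = (-1, 3)
  -> stationarity FAILS
Primal feasibility (all g_i <= 0): OK
Dual feasibility (all lambda_i >= 0): OK
Complementary slackness (lambda_i * g_i(x) = 0 for all i): OK

Verdict: the first failing condition is stationarity -> stat.

stat


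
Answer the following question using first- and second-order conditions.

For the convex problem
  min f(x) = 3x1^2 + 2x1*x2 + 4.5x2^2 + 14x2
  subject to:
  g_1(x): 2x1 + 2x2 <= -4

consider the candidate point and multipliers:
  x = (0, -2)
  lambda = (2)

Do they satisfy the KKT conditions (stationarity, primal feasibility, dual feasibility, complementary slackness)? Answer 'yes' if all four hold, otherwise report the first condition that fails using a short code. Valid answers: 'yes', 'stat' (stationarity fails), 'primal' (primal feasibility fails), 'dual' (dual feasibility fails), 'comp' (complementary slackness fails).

Gradient of f: grad f(x) = Q x + c = (-4, -4)
Constraint values g_i(x) = a_i^T x - b_i:
  g_1((0, -2)) = 0
Stationarity residual: grad f(x) + sum_i lambda_i a_i = (0, 0)
  -> stationarity OK
Primal feasibility (all g_i <= 0): OK
Dual feasibility (all lambda_i >= 0): OK
Complementary slackness (lambda_i * g_i(x) = 0 for all i): OK

Verdict: yes, KKT holds.

yes


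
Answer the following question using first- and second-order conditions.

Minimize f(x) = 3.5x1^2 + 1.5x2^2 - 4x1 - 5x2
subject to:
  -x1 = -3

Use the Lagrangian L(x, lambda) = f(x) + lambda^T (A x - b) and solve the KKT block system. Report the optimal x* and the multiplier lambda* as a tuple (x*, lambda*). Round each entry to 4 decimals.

Form the Lagrangian:
  L(x, lambda) = (1/2) x^T Q x + c^T x + lambda^T (A x - b)
Stationarity (grad_x L = 0): Q x + c + A^T lambda = 0.
Primal feasibility: A x = b.

This gives the KKT block system:
  [ Q   A^T ] [ x     ]   [-c ]
  [ A    0  ] [ lambda ] = [ b ]

Solving the linear system:
  x*      = (3, 1.6667)
  lambda* = (17)
  f(x*)   = 15.3333

x* = (3, 1.6667), lambda* = (17)


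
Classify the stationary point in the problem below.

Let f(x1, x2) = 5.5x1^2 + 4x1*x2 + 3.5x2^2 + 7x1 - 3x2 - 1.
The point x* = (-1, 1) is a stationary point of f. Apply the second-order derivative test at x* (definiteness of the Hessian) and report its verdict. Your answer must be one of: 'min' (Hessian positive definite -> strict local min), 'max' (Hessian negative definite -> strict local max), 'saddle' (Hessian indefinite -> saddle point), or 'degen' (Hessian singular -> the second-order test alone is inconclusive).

Compute the Hessian H = grad^2 f:
  H = [[11, 4], [4, 7]]
Verify stationarity: grad f(x*) = H x* + g = (0, 0).
Eigenvalues of H: 4.5279, 13.4721.
Both eigenvalues > 0, so H is positive definite -> x* is a strict local min.

min


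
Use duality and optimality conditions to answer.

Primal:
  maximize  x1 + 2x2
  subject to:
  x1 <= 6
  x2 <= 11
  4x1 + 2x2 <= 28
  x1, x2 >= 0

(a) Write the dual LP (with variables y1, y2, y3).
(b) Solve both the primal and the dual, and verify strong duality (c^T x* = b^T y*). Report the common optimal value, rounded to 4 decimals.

The standard primal-dual pair for 'max c^T x s.t. A x <= b, x >= 0' is:
  Dual:  min b^T y  s.t.  A^T y >= c,  y >= 0.

So the dual LP is:
  minimize  6y1 + 11y2 + 28y3
  subject to:
    y1 + 4y3 >= 1
    y2 + 2y3 >= 2
    y1, y2, y3 >= 0

Solving the primal: x* = (1.5, 11).
  primal value c^T x* = 23.5.
Solving the dual: y* = (0, 1.5, 0.25).
  dual value b^T y* = 23.5.
Strong duality: c^T x* = b^T y*. Confirmed.

23.5


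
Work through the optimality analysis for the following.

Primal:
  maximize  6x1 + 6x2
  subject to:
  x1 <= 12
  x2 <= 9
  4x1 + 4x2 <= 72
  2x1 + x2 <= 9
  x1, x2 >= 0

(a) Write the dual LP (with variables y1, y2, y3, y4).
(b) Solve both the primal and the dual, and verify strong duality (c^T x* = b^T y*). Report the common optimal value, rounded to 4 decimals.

The standard primal-dual pair for 'max c^T x s.t. A x <= b, x >= 0' is:
  Dual:  min b^T y  s.t.  A^T y >= c,  y >= 0.

So the dual LP is:
  minimize  12y1 + 9y2 + 72y3 + 9y4
  subject to:
    y1 + 4y3 + 2y4 >= 6
    y2 + 4y3 + y4 >= 6
    y1, y2, y3, y4 >= 0

Solving the primal: x* = (0, 9).
  primal value c^T x* = 54.
Solving the dual: y* = (0, 3, 0, 3).
  dual value b^T y* = 54.
Strong duality: c^T x* = b^T y*. Confirmed.

54


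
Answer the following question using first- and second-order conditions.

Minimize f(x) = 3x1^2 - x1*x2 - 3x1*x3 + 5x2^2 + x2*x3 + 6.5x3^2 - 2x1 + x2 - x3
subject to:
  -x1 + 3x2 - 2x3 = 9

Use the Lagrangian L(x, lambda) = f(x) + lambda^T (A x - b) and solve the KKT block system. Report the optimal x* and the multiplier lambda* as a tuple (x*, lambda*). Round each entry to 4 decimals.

Form the Lagrangian:
  L(x, lambda) = (1/2) x^T Q x + c^T x + lambda^T (A x - b)
Stationarity (grad_x L = 0): Q x + c + A^T lambda = 0.
Primal feasibility: A x = b.

This gives the KKT block system:
  [ Q   A^T ] [ x     ]   [-c ]
  [ A    0  ] [ lambda ] = [ b ]

Solving the linear system:
  x*      = (-1.0464, 1.8052, -1.269)
  lambda* = (-6.2764)
  f(x*)   = 30.8275

x* = (-1.0464, 1.8052, -1.269), lambda* = (-6.2764)


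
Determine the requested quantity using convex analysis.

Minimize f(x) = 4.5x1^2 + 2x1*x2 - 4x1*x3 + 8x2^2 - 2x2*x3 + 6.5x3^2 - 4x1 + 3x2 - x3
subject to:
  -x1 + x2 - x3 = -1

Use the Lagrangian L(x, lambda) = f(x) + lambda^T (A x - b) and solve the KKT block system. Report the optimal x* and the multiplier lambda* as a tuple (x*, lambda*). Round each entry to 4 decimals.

Form the Lagrangian:
  L(x, lambda) = (1/2) x^T Q x + c^T x + lambda^T (A x - b)
Stationarity (grad_x L = 0): Q x + c + A^T lambda = 0.
Primal feasibility: A x = b.

This gives the KKT block system:
  [ Q   A^T ] [ x     ]   [-c ]
  [ A    0  ] [ lambda ] = [ b ]

Solving the linear system:
  x*      = (0.5697, -0.2238, 0.2065)
  lambda* = (-0.1463)
  f(x*)   = -1.6515

x* = (0.5697, -0.2238, 0.2065), lambda* = (-0.1463)


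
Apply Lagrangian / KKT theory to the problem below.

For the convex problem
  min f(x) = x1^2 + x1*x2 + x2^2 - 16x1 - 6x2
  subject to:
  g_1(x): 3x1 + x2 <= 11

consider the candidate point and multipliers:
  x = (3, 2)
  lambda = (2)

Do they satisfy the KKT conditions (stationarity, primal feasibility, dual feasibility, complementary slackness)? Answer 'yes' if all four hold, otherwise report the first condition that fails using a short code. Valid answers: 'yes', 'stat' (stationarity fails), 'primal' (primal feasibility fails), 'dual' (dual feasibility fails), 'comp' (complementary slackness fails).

Gradient of f: grad f(x) = Q x + c = (-8, 1)
Constraint values g_i(x) = a_i^T x - b_i:
  g_1((3, 2)) = 0
Stationarity residual: grad f(x) + sum_i lambda_i a_i = (-2, 3)
  -> stationarity FAILS
Primal feasibility (all g_i <= 0): OK
Dual feasibility (all lambda_i >= 0): OK
Complementary slackness (lambda_i * g_i(x) = 0 for all i): OK

Verdict: the first failing condition is stationarity -> stat.

stat


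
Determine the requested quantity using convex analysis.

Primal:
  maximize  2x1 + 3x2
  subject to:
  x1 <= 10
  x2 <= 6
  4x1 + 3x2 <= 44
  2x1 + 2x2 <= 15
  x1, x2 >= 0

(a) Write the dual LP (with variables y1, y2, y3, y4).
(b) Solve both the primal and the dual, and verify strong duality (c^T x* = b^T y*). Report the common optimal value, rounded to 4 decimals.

The standard primal-dual pair for 'max c^T x s.t. A x <= b, x >= 0' is:
  Dual:  min b^T y  s.t.  A^T y >= c,  y >= 0.

So the dual LP is:
  minimize  10y1 + 6y2 + 44y3 + 15y4
  subject to:
    y1 + 4y3 + 2y4 >= 2
    y2 + 3y3 + 2y4 >= 3
    y1, y2, y3, y4 >= 0

Solving the primal: x* = (1.5, 6).
  primal value c^T x* = 21.
Solving the dual: y* = (0, 1, 0, 1).
  dual value b^T y* = 21.
Strong duality: c^T x* = b^T y*. Confirmed.

21


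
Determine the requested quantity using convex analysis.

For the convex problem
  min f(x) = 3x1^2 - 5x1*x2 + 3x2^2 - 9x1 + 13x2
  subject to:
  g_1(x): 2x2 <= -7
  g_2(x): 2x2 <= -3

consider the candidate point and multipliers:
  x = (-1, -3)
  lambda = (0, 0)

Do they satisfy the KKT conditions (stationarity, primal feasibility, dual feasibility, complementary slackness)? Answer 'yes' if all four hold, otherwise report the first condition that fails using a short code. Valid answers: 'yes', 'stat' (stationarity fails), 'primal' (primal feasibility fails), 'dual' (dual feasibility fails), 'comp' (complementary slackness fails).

Gradient of f: grad f(x) = Q x + c = (0, 0)
Constraint values g_i(x) = a_i^T x - b_i:
  g_1((-1, -3)) = 1
  g_2((-1, -3)) = -3
Stationarity residual: grad f(x) + sum_i lambda_i a_i = (0, 0)
  -> stationarity OK
Primal feasibility (all g_i <= 0): FAILS
Dual feasibility (all lambda_i >= 0): OK
Complementary slackness (lambda_i * g_i(x) = 0 for all i): OK

Verdict: the first failing condition is primal_feasibility -> primal.

primal


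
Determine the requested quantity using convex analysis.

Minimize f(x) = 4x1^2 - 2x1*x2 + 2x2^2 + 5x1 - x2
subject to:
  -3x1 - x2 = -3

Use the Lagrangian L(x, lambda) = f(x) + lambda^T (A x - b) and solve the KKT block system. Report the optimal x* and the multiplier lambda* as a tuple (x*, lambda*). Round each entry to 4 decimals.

Form the Lagrangian:
  L(x, lambda) = (1/2) x^T Q x + c^T x + lambda^T (A x - b)
Stationarity (grad_x L = 0): Q x + c + A^T lambda = 0.
Primal feasibility: A x = b.

This gives the KKT block system:
  [ Q   A^T ] [ x     ]   [-c ]
  [ A    0  ] [ lambda ] = [ b ]

Solving the linear system:
  x*      = (0.6071, 1.1786)
  lambda* = (2.5)
  f(x*)   = 4.6786

x* = (0.6071, 1.1786), lambda* = (2.5)


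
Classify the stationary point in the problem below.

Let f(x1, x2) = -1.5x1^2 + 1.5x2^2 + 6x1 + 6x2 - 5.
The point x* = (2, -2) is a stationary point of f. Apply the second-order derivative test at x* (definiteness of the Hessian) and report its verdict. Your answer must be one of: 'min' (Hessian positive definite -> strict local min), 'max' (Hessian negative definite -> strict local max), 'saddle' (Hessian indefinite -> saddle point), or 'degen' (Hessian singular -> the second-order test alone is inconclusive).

Compute the Hessian H = grad^2 f:
  H = [[-3, 0], [0, 3]]
Verify stationarity: grad f(x*) = H x* + g = (0, 0).
Eigenvalues of H: -3, 3.
Eigenvalues have mixed signs, so H is indefinite -> x* is a saddle point.

saddle


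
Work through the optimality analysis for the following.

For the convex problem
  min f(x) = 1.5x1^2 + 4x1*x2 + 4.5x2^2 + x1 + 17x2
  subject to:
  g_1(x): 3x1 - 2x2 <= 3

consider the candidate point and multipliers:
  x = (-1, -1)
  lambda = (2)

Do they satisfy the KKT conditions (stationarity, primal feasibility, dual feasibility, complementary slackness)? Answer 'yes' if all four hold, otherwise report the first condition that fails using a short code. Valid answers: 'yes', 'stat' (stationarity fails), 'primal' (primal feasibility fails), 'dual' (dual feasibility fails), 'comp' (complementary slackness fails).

Gradient of f: grad f(x) = Q x + c = (-6, 4)
Constraint values g_i(x) = a_i^T x - b_i:
  g_1((-1, -1)) = -4
Stationarity residual: grad f(x) + sum_i lambda_i a_i = (0, 0)
  -> stationarity OK
Primal feasibility (all g_i <= 0): OK
Dual feasibility (all lambda_i >= 0): OK
Complementary slackness (lambda_i * g_i(x) = 0 for all i): FAILS

Verdict: the first failing condition is complementary_slackness -> comp.

comp


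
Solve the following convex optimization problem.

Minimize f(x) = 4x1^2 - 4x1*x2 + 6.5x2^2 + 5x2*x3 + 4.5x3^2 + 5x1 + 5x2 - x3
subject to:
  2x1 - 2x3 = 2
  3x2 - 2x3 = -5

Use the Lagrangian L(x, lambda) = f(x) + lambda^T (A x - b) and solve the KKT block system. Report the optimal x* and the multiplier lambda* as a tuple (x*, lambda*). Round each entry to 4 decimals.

Form the Lagrangian:
  L(x, lambda) = (1/2) x^T Q x + c^T x + lambda^T (A x - b)
Stationarity (grad_x L = 0): Q x + c + A^T lambda = 0.
Primal feasibility: A x = b.

This gives the KKT block system:
  [ Q   A^T ] [ x     ]   [-c ]
  [ A    0  ] [ lambda ] = [ b ]

Solving the linear system:
  x*      = (1.1429, -1.5714, 0.1429)
  lambda* = (-10.2143, 6.4286)
  f(x*)   = 25.1429

x* = (1.1429, -1.5714, 0.1429), lambda* = (-10.2143, 6.4286)


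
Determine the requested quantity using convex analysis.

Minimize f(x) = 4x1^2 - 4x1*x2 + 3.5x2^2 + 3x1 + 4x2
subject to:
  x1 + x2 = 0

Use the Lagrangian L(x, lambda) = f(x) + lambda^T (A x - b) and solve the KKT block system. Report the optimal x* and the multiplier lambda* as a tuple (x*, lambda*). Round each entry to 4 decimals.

Form the Lagrangian:
  L(x, lambda) = (1/2) x^T Q x + c^T x + lambda^T (A x - b)
Stationarity (grad_x L = 0): Q x + c + A^T lambda = 0.
Primal feasibility: A x = b.

This gives the KKT block system:
  [ Q   A^T ] [ x     ]   [-c ]
  [ A    0  ] [ lambda ] = [ b ]

Solving the linear system:
  x*      = (0.0435, -0.0435)
  lambda* = (-3.5217)
  f(x*)   = -0.0217

x* = (0.0435, -0.0435), lambda* = (-3.5217)


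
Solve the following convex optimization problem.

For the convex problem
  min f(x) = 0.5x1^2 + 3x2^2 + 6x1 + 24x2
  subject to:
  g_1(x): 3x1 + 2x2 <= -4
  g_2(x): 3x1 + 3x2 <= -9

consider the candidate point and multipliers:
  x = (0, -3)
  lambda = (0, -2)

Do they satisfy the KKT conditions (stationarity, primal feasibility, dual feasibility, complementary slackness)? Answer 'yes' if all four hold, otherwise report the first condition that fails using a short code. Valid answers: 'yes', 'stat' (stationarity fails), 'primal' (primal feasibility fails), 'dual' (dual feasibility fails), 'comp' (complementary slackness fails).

Gradient of f: grad f(x) = Q x + c = (6, 6)
Constraint values g_i(x) = a_i^T x - b_i:
  g_1((0, -3)) = -2
  g_2((0, -3)) = 0
Stationarity residual: grad f(x) + sum_i lambda_i a_i = (0, 0)
  -> stationarity OK
Primal feasibility (all g_i <= 0): OK
Dual feasibility (all lambda_i >= 0): FAILS
Complementary slackness (lambda_i * g_i(x) = 0 for all i): OK

Verdict: the first failing condition is dual_feasibility -> dual.

dual


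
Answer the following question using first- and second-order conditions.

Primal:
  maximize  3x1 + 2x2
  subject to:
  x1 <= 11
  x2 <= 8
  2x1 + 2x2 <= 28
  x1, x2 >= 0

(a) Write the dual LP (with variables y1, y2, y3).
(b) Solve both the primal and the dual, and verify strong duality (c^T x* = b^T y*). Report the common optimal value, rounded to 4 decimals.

The standard primal-dual pair for 'max c^T x s.t. A x <= b, x >= 0' is:
  Dual:  min b^T y  s.t.  A^T y >= c,  y >= 0.

So the dual LP is:
  minimize  11y1 + 8y2 + 28y3
  subject to:
    y1 + 2y3 >= 3
    y2 + 2y3 >= 2
    y1, y2, y3 >= 0

Solving the primal: x* = (11, 3).
  primal value c^T x* = 39.
Solving the dual: y* = (1, 0, 1).
  dual value b^T y* = 39.
Strong duality: c^T x* = b^T y*. Confirmed.

39


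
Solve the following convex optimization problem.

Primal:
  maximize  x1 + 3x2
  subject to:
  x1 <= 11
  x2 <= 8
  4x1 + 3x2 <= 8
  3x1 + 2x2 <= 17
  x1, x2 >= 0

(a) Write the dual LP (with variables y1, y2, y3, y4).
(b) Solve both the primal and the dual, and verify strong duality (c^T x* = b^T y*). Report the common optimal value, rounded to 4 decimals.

The standard primal-dual pair for 'max c^T x s.t. A x <= b, x >= 0' is:
  Dual:  min b^T y  s.t.  A^T y >= c,  y >= 0.

So the dual LP is:
  minimize  11y1 + 8y2 + 8y3 + 17y4
  subject to:
    y1 + 4y3 + 3y4 >= 1
    y2 + 3y3 + 2y4 >= 3
    y1, y2, y3, y4 >= 0

Solving the primal: x* = (0, 2.6667).
  primal value c^T x* = 8.
Solving the dual: y* = (0, 0, 1, 0).
  dual value b^T y* = 8.
Strong duality: c^T x* = b^T y*. Confirmed.

8
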